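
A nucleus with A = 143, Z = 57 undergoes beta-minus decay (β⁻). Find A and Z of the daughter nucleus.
Daughter: A = 143, Z = 58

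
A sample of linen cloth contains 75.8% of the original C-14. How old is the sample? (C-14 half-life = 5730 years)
Age = t½ × log₂(1/ratio) = 2290 years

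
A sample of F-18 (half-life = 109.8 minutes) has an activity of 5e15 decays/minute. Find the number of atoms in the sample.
N = A/λ = 7.92e17 atoms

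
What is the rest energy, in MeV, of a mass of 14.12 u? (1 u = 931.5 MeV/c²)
E = mc² = 13150 MeV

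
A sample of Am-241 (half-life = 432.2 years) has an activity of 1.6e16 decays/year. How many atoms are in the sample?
N = A/λ = 9.977e18 atoms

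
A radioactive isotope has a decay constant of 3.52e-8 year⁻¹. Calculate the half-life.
t½ = ln(2)/λ = 1.969e7 years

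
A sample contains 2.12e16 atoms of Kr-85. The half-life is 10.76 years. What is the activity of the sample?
A = λN = 1.366e15 decays/year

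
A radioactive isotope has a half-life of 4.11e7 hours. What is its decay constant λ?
λ = ln(2)/t½ = 1.686e-8 hour⁻¹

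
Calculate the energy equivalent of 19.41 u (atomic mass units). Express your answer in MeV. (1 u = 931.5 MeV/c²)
E = mc² = 18080 MeV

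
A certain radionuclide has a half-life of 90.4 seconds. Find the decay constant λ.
λ = ln(2)/t½ = 0.007668 second⁻¹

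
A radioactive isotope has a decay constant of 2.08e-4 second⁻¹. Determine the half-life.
t½ = ln(2)/λ = 3332 seconds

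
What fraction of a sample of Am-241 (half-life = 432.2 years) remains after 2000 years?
N/N₀ = (1/2)^(t/t½) = 0.04046 = 4.05%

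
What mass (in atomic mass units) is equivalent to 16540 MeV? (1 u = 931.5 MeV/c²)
m = E/c² = 17.76 u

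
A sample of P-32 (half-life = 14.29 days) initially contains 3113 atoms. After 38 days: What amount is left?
N = N₀(1/2)^(t/t½) = 492.8 atoms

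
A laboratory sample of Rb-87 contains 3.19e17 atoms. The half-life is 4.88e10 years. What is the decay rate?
A = λN = 4.531e6 decays/year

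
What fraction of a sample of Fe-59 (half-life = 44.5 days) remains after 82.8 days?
N/N₀ = (1/2)^(t/t½) = 0.2753 = 27.5%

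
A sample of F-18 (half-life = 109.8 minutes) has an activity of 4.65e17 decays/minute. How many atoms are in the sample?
N = A/λ = 7.366e19 atoms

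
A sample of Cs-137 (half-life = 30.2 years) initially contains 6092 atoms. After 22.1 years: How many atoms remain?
N = N₀(1/2)^(t/t½) = 3668 atoms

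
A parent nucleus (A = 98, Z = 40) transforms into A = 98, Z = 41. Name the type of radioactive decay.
ΔA = 0, ΔZ = +1 ⇒ beta-minus decay (β⁻)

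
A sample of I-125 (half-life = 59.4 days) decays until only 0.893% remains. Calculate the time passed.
t = t½ × log₂(N₀/N) = 404.3 days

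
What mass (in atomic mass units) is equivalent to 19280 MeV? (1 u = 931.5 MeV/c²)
m = E/c² = 20.7 u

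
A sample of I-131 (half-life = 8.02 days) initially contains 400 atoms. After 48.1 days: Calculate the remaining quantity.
N = N₀(1/2)^(t/t½) = 6.261 atoms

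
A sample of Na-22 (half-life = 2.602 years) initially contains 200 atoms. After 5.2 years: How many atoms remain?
N = N₀(1/2)^(t/t½) = 50.05 atoms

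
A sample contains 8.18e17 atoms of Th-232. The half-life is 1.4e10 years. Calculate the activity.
A = λN = 4.05e7 decays/year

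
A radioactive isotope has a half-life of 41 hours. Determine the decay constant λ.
λ = ln(2)/t½ = 0.01691 hour⁻¹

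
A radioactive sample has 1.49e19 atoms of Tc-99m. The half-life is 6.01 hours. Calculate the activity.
A = λN = 1.718e18 decays/hour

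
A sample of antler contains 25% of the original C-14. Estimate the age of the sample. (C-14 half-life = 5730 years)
Age = t½ × log₂(1/ratio) = 11460 years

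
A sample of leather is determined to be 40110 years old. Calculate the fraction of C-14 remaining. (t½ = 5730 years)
N/N₀ = (1/2)^(t/t½) = 0.007812 = 0.781%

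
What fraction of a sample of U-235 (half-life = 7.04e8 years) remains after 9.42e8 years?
N/N₀ = (1/2)^(t/t½) = 0.3955 = 39.6%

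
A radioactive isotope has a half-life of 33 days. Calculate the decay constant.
λ = ln(2)/t½ = 0.021 day⁻¹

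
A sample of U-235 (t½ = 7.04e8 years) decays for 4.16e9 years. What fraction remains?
N/N₀ = (1/2)^(t/t½) = 0.01664 = 1.66%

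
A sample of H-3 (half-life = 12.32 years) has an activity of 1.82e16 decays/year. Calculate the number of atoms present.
N = A/λ = 3.235e17 atoms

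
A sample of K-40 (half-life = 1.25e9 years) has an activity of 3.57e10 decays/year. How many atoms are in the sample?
N = A/λ = 6.438e19 atoms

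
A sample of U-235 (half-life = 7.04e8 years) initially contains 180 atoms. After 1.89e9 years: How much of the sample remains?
N = N₀(1/2)^(t/t½) = 28 atoms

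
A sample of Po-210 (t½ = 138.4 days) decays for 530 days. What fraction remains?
N/N₀ = (1/2)^(t/t½) = 0.07034 = 7.03%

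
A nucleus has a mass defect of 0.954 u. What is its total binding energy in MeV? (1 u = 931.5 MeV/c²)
B.E. = Δm × 931.5 = 888.7 MeV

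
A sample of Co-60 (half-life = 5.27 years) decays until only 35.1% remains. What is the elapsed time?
t = t½ × log₂(N₀/N) = 7.96 years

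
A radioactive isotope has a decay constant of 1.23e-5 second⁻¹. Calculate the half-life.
t½ = ln(2)/λ = 56350 seconds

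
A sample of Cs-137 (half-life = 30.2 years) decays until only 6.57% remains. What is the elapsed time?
t = t½ × log₂(N₀/N) = 118.6 years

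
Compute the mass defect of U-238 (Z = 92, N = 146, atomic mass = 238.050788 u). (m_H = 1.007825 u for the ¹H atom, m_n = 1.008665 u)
Δm = Z·m_H + N·m_n − M = 1.934 u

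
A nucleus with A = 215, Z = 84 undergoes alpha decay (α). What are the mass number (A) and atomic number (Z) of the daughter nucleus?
Daughter: A = 211, Z = 82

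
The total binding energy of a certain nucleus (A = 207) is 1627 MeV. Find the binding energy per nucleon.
B.E./A = 1627/207 = 7.86 MeV/nucleon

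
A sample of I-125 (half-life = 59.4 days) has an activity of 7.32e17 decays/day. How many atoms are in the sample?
N = A/λ = 6.273e19 atoms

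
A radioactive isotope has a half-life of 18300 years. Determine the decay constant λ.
λ = ln(2)/t½ = 3.788e-5 year⁻¹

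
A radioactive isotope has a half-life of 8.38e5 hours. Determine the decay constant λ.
λ = ln(2)/t½ = 8.271e-7 hour⁻¹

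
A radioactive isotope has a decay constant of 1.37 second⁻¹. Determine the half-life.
t½ = ln(2)/λ = 0.5059 seconds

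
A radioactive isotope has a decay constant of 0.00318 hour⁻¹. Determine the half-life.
t½ = ln(2)/λ = 218 hours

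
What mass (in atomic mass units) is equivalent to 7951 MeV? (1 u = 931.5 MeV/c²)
m = E/c² = 8.536 u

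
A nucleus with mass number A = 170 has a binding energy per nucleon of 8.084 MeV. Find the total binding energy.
B.E. = 8.084 × 170 = 1374 MeV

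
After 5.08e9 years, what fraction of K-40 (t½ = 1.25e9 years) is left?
N/N₀ = (1/2)^(t/t½) = 0.05979 = 5.98%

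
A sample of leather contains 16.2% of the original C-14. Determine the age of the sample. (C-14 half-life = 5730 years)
Age = t½ × log₂(1/ratio) = 15050 years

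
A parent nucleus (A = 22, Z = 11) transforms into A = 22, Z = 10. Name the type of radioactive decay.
ΔA = 0, ΔZ = -1 ⇒ beta-plus decay (β⁺) or electron capture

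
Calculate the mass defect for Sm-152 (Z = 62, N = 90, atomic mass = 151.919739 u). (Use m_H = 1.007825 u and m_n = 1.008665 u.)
Δm = Z·m_H + N·m_n − M = 1.345 u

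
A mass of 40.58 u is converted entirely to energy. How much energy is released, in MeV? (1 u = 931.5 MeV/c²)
E = mc² = 37800 MeV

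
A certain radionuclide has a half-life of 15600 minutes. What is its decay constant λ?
λ = ln(2)/t½ = 4.443e-5 minute⁻¹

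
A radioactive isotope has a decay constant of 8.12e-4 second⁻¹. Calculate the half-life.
t½ = ln(2)/λ = 853.6 seconds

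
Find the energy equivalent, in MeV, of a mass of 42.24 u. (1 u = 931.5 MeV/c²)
E = mc² = 39350 MeV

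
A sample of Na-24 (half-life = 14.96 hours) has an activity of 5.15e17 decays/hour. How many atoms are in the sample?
N = A/λ = 1.112e19 atoms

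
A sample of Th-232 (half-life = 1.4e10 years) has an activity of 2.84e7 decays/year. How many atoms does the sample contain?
N = A/λ = 5.736e17 atoms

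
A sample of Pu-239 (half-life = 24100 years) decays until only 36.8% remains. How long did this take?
t = t½ × log₂(N₀/N) = 34760 years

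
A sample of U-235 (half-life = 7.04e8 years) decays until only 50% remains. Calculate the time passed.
t = t½ × log₂(N₀/N) = 7.04e8 years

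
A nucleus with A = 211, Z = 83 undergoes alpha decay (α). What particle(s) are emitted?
α particle = ⁴₂He (2 protons + 2 neutrons)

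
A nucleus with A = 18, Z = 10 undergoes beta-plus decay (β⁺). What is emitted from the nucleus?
β⁺: positron (e⁺) + neutrino (νₑ)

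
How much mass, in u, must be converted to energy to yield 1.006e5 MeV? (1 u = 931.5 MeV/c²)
m = E/c² = 108 u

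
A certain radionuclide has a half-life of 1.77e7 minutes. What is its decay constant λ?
λ = ln(2)/t½ = 3.916e-8 minute⁻¹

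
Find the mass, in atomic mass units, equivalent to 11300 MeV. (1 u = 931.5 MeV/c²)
m = E/c² = 12.13 u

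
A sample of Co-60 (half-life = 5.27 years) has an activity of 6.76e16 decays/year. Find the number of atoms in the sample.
N = A/λ = 5.14e17 atoms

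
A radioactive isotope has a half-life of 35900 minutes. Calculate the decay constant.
λ = ln(2)/t½ = 1.931e-5 minute⁻¹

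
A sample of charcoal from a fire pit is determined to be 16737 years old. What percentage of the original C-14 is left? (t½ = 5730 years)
N/N₀ = (1/2)^(t/t½) = 0.132 = 13.2%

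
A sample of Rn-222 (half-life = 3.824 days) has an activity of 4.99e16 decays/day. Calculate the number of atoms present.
N = A/λ = 2.753e17 atoms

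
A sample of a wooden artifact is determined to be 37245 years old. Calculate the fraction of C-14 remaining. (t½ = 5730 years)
N/N₀ = (1/2)^(t/t½) = 0.01105 = 1.1%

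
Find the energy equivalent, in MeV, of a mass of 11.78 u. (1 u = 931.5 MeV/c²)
E = mc² = 10970 MeV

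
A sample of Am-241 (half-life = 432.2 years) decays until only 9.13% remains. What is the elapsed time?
t = t½ × log₂(N₀/N) = 1492 years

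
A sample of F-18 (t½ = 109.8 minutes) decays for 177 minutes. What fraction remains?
N/N₀ = (1/2)^(t/t½) = 0.3271 = 32.7%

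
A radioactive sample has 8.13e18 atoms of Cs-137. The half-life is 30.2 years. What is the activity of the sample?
A = λN = 1.866e17 decays/year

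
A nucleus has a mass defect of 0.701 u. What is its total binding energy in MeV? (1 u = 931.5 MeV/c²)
B.E. = Δm × 931.5 = 653 MeV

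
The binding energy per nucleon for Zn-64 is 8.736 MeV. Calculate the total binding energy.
B.E. = 8.736 × 64 = 559.1 MeV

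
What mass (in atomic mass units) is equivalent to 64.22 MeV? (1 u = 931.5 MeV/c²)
m = E/c² = 0.06894 u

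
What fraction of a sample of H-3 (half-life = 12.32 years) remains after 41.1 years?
N/N₀ = (1/2)^(t/t½) = 0.09903 = 9.9%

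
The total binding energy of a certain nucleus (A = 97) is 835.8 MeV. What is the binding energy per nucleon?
B.E./A = 835.8/97 = 8.616 MeV/nucleon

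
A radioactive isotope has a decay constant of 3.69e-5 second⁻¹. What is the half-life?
t½ = ln(2)/λ = 18780 seconds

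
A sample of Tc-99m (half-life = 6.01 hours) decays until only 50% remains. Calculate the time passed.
t = t½ × log₂(N₀/N) = 6.01 hours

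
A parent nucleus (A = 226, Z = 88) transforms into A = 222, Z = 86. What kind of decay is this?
ΔA = -4, ΔZ = -2 ⇒ alpha decay (α)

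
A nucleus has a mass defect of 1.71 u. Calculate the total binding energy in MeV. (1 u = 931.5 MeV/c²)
B.E. = Δm × 931.5 = 1593 MeV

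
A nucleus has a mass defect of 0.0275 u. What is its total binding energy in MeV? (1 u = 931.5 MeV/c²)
B.E. = Δm × 931.5 = 25.62 MeV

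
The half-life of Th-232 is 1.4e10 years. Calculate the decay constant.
λ = ln(2)/t½ = 4.951e-11 year⁻¹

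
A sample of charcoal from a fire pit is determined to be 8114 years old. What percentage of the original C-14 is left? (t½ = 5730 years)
N/N₀ = (1/2)^(t/t½) = 0.3747 = 37.5%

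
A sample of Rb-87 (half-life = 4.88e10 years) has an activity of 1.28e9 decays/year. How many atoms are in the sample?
N = A/λ = 9.012e19 atoms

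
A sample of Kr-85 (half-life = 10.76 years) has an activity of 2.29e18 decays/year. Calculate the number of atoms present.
N = A/λ = 3.555e19 atoms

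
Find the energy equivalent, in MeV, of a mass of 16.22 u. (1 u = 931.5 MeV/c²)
E = mc² = 15110 MeV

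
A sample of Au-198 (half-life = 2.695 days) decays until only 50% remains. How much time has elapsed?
t = t½ × log₂(N₀/N) = 2.695 days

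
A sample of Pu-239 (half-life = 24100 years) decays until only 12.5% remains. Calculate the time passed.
t = t½ × log₂(N₀/N) = 72300 years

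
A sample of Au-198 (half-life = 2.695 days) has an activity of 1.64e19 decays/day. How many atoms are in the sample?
N = A/λ = 6.376e19 atoms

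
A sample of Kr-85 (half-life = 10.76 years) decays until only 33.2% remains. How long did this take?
t = t½ × log₂(N₀/N) = 17.12 years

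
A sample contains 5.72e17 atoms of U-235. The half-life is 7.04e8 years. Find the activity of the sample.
A = λN = 5.632e8 decays/year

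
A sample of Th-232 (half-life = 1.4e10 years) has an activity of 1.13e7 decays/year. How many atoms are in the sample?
N = A/λ = 2.282e17 atoms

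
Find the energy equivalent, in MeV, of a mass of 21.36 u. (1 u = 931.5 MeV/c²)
E = mc² = 19900 MeV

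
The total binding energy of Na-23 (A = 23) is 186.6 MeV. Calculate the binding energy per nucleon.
B.E./A = 186.6/23 = 8.113 MeV/nucleon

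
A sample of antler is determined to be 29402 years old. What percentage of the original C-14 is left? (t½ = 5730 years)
N/N₀ = (1/2)^(t/t½) = 0.02853 = 2.85%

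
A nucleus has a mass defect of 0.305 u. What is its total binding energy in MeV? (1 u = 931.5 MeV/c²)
B.E. = Δm × 931.5 = 284.1 MeV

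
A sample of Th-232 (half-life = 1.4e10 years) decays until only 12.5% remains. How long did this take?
t = t½ × log₂(N₀/N) = 4.2e10 years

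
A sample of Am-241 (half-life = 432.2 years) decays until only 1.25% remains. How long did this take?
t = t½ × log₂(N₀/N) = 2732 years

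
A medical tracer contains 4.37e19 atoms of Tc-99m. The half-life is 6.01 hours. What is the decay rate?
A = λN = 5.04e18 decays/hour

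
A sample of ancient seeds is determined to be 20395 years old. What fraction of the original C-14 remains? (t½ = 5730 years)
N/N₀ = (1/2)^(t/t½) = 0.08483 = 8.48%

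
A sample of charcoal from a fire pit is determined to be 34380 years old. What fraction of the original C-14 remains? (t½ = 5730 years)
N/N₀ = (1/2)^(t/t½) = 0.01562 = 1.56%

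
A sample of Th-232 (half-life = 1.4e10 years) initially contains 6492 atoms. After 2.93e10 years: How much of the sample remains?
N = N₀(1/2)^(t/t½) = 1522 atoms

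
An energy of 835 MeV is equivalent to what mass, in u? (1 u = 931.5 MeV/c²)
m = E/c² = 0.8964 u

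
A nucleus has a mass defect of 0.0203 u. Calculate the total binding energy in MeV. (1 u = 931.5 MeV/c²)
B.E. = Δm × 931.5 = 18.91 MeV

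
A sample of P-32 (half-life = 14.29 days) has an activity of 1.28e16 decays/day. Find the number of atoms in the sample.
N = A/λ = 2.639e17 atoms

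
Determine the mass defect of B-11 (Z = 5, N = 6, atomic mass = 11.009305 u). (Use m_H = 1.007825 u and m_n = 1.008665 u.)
Δm = Z·m_H + N·m_n − M = 0.08181 u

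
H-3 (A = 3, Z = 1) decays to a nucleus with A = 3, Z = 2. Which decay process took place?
ΔA = 0, ΔZ = +1 ⇒ beta-minus decay (β⁻)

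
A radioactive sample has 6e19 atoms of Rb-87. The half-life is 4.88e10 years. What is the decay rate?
A = λN = 8.522e8 decays/year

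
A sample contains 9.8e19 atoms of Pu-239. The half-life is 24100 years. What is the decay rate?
A = λN = 2.819e15 decays/year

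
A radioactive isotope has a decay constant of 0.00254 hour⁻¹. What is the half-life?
t½ = ln(2)/λ = 272.9 hours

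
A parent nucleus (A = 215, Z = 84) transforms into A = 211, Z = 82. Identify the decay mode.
ΔA = -4, ΔZ = -2 ⇒ alpha decay (α)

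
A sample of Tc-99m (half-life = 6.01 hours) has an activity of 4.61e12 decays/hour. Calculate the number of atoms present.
N = A/λ = 3.997e13 atoms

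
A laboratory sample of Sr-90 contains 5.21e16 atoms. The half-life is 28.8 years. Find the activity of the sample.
A = λN = 1.254e15 decays/year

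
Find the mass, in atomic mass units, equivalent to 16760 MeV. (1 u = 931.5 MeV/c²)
m = E/c² = 17.99 u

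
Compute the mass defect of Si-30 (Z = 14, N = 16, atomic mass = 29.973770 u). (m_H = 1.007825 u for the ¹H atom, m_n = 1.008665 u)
Δm = Z·m_H + N·m_n − M = 0.2744 u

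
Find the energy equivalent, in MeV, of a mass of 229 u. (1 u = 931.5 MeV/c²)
E = mc² = 2.133e5 MeV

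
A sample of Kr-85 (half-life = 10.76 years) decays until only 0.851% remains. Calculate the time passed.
t = t½ × log₂(N₀/N) = 73.99 years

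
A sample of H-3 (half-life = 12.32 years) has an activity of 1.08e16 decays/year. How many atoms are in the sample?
N = A/λ = 1.92e17 atoms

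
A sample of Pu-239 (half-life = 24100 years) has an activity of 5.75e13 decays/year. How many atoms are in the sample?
N = A/λ = 1.999e18 atoms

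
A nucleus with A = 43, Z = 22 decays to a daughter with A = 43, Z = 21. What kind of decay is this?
ΔA = 0, ΔZ = -1 ⇒ beta-plus decay (β⁺) or electron capture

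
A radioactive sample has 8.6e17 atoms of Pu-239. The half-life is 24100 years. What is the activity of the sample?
A = λN = 2.473e13 decays/year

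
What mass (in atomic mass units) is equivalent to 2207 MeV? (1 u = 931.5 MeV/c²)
m = E/c² = 2.369 u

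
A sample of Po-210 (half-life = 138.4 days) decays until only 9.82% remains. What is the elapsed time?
t = t½ × log₂(N₀/N) = 463.4 days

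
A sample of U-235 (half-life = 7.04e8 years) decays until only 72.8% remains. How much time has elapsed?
t = t½ × log₂(N₀/N) = 3.224e8 years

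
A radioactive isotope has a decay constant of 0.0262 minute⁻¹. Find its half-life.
t½ = ln(2)/λ = 26.46 minutes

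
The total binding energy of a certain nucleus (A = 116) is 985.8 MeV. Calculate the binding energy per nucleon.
B.E./A = 985.8/116 = 8.498 MeV/nucleon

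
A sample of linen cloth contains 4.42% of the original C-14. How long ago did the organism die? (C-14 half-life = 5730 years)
Age = t½ × log₂(1/ratio) = 25780 years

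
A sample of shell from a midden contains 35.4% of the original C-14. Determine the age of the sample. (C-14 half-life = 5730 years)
Age = t½ × log₂(1/ratio) = 8585 years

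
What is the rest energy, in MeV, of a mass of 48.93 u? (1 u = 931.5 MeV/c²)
E = mc² = 45580 MeV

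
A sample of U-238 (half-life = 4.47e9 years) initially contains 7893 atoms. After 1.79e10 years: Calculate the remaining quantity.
N = N₀(1/2)^(t/t½) = 491.8 atoms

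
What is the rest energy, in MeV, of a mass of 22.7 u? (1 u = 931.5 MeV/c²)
E = mc² = 21150 MeV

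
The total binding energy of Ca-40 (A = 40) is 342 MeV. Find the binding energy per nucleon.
B.E./A = 342/40 = 8.55 MeV/nucleon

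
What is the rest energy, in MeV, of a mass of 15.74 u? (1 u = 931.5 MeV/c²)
E = mc² = 14660 MeV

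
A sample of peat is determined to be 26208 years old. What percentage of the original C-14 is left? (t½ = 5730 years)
N/N₀ = (1/2)^(t/t½) = 0.04199 = 4.2%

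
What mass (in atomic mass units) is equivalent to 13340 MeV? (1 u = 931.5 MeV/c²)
m = E/c² = 14.32 u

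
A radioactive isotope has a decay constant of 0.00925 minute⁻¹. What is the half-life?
t½ = ln(2)/λ = 74.93 minutes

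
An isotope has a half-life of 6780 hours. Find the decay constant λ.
λ = ln(2)/t½ = 1.022e-4 hour⁻¹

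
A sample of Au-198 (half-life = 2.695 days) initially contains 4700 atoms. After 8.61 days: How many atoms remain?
N = N₀(1/2)^(t/t½) = 513.3 atoms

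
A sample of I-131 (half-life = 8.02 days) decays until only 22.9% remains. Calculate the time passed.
t = t½ × log₂(N₀/N) = 17.06 days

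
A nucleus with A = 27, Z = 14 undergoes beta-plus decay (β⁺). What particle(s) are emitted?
β⁺: positron (e⁺) + neutrino (νₑ)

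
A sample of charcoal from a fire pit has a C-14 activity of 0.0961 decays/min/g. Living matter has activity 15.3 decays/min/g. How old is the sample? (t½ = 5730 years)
Age = t½ × log₂(A₀/A) = 41910 years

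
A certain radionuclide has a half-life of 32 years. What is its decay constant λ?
λ = ln(2)/t½ = 0.02166 year⁻¹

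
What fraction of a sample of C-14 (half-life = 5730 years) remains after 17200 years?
N/N₀ = (1/2)^(t/t½) = 0.1248 = 12.5%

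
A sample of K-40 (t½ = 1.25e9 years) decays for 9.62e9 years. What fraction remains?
N/N₀ = (1/2)^(t/t½) = 0.004823 = 0.482%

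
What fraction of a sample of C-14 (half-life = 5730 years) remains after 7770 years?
N/N₀ = (1/2)^(t/t½) = 0.3907 = 39.1%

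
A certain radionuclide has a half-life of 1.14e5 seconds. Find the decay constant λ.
λ = ln(2)/t½ = 6.08e-6 second⁻¹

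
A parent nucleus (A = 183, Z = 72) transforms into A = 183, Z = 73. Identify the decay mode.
ΔA = 0, ΔZ = +1 ⇒ beta-minus decay (β⁻)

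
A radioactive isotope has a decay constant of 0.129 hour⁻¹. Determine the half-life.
t½ = ln(2)/λ = 5.373 hours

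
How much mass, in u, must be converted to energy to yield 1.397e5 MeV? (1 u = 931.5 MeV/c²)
m = E/c² = 150 u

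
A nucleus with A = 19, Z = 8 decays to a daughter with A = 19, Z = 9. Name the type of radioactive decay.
ΔA = 0, ΔZ = +1 ⇒ beta-minus decay (β⁻)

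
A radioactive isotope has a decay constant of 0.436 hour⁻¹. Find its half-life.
t½ = ln(2)/λ = 1.59 hours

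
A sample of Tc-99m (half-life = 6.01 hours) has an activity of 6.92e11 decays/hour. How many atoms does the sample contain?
N = A/λ = 6e12 atoms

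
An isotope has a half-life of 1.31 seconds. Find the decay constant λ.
λ = ln(2)/t½ = 0.5291 second⁻¹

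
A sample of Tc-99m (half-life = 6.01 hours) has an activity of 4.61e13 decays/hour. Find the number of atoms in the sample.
N = A/λ = 3.997e14 atoms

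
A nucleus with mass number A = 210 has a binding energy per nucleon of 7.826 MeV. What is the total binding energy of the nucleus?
B.E. = 7.826 × 210 = 1643 MeV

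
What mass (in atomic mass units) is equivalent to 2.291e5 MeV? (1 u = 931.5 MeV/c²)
m = E/c² = 245.9 u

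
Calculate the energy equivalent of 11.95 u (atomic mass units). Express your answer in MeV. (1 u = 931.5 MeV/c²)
E = mc² = 11130 MeV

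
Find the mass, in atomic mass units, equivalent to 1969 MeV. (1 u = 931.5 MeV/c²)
m = E/c² = 2.114 u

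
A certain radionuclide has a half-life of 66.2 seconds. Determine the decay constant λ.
λ = ln(2)/t½ = 0.01047 second⁻¹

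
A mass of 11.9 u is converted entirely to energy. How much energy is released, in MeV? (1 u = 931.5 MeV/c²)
E = mc² = 11080 MeV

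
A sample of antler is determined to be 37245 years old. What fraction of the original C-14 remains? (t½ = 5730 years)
N/N₀ = (1/2)^(t/t½) = 0.01105 = 1.1%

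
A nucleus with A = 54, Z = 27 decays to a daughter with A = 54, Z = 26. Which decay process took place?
ΔA = 0, ΔZ = -1 ⇒ beta-plus decay (β⁺) or electron capture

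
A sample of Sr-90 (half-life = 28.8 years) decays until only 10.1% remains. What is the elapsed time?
t = t½ × log₂(N₀/N) = 95.26 years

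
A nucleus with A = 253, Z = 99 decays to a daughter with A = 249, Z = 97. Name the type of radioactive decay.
ΔA = -4, ΔZ = -2 ⇒ alpha decay (α)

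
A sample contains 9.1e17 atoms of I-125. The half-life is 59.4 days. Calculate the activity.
A = λN = 1.062e16 decays/day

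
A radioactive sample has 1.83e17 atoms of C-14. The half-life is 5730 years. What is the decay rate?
A = λN = 2.214e13 decays/year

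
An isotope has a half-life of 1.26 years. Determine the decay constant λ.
λ = ln(2)/t½ = 0.5501 year⁻¹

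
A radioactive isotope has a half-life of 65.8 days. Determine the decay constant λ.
λ = ln(2)/t½ = 0.01053 day⁻¹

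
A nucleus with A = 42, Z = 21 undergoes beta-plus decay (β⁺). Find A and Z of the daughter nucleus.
Daughter: A = 42, Z = 20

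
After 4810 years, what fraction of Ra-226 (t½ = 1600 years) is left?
N/N₀ = (1/2)^(t/t½) = 0.1245 = 12.4%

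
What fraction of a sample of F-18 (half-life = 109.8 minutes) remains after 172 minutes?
N/N₀ = (1/2)^(t/t½) = 0.3376 = 33.8%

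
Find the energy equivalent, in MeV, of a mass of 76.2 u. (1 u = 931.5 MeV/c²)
E = mc² = 70980 MeV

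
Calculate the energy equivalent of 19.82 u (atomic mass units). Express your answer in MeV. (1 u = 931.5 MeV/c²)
E = mc² = 18460 MeV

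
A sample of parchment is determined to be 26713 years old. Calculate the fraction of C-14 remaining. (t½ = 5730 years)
N/N₀ = (1/2)^(t/t½) = 0.0395 = 3.95%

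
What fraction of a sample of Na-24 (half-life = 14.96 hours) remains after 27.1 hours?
N/N₀ = (1/2)^(t/t½) = 0.2849 = 28.5%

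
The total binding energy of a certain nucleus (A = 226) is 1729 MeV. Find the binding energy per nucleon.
B.E./A = 1729/226 = 7.65 MeV/nucleon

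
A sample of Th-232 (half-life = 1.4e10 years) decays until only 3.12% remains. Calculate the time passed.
t = t½ × log₂(N₀/N) = 7.003e10 years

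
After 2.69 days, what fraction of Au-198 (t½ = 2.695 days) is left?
N/N₀ = (1/2)^(t/t½) = 0.5006 = 50.1%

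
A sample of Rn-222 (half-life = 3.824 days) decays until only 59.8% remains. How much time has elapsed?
t = t½ × log₂(N₀/N) = 2.837 days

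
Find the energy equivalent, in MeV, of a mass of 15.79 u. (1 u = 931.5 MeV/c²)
E = mc² = 14710 MeV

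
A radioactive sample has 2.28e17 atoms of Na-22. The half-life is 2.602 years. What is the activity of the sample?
A = λN = 6.074e16 decays/year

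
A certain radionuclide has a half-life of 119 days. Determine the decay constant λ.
λ = ln(2)/t½ = 0.005825 day⁻¹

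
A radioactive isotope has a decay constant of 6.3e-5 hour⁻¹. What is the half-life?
t½ = ln(2)/λ = 11000 hours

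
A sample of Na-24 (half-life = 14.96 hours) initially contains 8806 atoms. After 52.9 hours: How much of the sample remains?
N = N₀(1/2)^(t/t½) = 759.1 atoms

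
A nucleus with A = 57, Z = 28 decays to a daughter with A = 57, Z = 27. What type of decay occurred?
ΔA = 0, ΔZ = -1 ⇒ beta-plus decay (β⁺) or electron capture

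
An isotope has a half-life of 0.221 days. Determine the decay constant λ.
λ = ln(2)/t½ = 3.136 day⁻¹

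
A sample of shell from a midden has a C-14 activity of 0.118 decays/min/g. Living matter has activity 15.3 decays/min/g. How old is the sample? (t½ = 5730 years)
Age = t½ × log₂(A₀/A) = 40220 years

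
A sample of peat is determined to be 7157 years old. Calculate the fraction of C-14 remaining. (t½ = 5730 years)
N/N₀ = (1/2)^(t/t½) = 0.4207 = 42.1%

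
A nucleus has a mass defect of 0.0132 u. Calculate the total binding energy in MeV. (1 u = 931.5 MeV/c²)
B.E. = Δm × 931.5 = 12.3 MeV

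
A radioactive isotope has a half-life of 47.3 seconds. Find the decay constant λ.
λ = ln(2)/t½ = 0.01465 second⁻¹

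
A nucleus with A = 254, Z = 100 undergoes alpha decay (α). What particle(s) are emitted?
α particle = ⁴₂He (2 protons + 2 neutrons)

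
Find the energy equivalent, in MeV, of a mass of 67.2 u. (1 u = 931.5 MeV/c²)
E = mc² = 62600 MeV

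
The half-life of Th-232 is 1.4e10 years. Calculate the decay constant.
λ = ln(2)/t½ = 4.951e-11 year⁻¹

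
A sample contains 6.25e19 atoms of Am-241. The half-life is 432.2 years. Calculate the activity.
A = λN = 1.002e17 decays/year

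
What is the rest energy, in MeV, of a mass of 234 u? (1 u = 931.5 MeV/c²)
E = mc² = 2.18e5 MeV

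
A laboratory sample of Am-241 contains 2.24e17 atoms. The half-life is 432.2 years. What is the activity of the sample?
A = λN = 3.592e14 decays/year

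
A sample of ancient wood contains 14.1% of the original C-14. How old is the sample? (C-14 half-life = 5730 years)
Age = t½ × log₂(1/ratio) = 16190 years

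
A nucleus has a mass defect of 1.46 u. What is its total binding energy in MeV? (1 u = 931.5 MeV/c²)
B.E. = Δm × 931.5 = 1360 MeV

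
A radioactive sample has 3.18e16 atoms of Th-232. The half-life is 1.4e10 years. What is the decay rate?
A = λN = 1.574e6 decays/year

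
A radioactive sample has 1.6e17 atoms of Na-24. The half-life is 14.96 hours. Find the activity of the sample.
A = λN = 7.413e15 decays/hour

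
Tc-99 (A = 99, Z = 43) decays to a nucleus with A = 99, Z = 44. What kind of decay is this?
ΔA = 0, ΔZ = +1 ⇒ beta-minus decay (β⁻)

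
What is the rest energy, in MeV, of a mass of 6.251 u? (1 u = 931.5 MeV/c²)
E = mc² = 5823 MeV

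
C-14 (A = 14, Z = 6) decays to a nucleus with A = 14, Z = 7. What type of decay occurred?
ΔA = 0, ΔZ = +1 ⇒ beta-minus decay (β⁻)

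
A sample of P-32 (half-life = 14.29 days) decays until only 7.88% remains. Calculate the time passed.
t = t½ × log₂(N₀/N) = 52.38 days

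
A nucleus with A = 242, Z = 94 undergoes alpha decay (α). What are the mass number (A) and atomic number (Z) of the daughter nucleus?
Daughter: A = 238, Z = 92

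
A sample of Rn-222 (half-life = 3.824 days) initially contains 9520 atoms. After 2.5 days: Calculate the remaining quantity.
N = N₀(1/2)^(t/t½) = 6051 atoms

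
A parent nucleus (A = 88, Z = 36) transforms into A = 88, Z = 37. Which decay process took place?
ΔA = 0, ΔZ = +1 ⇒ beta-minus decay (β⁻)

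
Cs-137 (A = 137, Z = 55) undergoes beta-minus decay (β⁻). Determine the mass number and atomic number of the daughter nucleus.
Daughter: A = 137, Z = 56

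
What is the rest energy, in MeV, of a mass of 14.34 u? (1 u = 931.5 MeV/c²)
E = mc² = 13360 MeV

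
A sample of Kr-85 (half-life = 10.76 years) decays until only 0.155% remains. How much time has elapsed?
t = t½ × log₂(N₀/N) = 100.4 years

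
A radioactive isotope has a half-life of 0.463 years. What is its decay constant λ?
λ = ln(2)/t½ = 1.497 year⁻¹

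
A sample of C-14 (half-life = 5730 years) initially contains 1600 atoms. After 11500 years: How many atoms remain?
N = N₀(1/2)^(t/t½) = 398.1 atoms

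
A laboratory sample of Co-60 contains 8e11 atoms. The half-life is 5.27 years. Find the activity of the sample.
A = λN = 1.052e11 decays/year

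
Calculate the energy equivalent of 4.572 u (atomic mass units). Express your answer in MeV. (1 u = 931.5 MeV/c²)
E = mc² = 4259 MeV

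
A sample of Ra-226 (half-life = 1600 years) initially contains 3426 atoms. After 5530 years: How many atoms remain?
N = N₀(1/2)^(t/t½) = 312.1 atoms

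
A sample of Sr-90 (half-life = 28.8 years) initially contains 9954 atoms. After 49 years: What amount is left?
N = N₀(1/2)^(t/t½) = 3061 atoms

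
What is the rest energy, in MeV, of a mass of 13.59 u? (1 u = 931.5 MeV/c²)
E = mc² = 12660 MeV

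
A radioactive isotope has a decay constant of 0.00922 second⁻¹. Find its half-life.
t½ = ln(2)/λ = 75.18 seconds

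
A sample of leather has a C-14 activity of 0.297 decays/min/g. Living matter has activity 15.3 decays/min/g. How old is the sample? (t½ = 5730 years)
Age = t½ × log₂(A₀/A) = 32590 years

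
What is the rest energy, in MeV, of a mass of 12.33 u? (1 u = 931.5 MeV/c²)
E = mc² = 11490 MeV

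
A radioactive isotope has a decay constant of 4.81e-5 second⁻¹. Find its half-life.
t½ = ln(2)/λ = 14410 seconds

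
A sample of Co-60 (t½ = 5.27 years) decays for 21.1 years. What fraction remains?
N/N₀ = (1/2)^(t/t½) = 0.06234 = 6.23%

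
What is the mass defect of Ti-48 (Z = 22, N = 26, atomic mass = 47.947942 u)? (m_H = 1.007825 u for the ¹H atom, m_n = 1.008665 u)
Δm = Z·m_H + N·m_n − M = 0.4495 u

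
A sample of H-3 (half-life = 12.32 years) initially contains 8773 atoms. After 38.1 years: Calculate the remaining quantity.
N = N₀(1/2)^(t/t½) = 1028 atoms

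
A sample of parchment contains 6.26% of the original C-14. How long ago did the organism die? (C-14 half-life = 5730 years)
Age = t½ × log₂(1/ratio) = 22910 years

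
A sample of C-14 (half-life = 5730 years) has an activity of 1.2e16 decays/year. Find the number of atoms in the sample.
N = A/λ = 9.92e19 atoms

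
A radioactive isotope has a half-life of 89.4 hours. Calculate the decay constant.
λ = ln(2)/t½ = 0.007753 hour⁻¹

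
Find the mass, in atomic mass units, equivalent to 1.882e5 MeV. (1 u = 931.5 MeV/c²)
m = E/c² = 202 u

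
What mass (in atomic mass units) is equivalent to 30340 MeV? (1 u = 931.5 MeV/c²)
m = E/c² = 32.57 u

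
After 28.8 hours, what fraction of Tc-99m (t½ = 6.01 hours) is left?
N/N₀ = (1/2)^(t/t½) = 0.0361 = 3.61%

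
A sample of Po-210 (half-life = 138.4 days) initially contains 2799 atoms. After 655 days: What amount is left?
N = N₀(1/2)^(t/t½) = 105.3 atoms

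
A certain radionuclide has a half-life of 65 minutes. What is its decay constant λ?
λ = ln(2)/t½ = 0.01066 minute⁻¹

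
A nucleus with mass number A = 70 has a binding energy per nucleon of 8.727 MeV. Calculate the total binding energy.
B.E. = 8.727 × 70 = 610.9 MeV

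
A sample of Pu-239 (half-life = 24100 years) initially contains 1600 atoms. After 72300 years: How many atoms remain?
N = N₀(1/2)^(t/t½) = 200 atoms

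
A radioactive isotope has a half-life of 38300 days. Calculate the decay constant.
λ = ln(2)/t½ = 1.81e-5 day⁻¹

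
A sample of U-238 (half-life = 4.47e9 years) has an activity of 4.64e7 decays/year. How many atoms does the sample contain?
N = A/λ = 2.992e17 atoms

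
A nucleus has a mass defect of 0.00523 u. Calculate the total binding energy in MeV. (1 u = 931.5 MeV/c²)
B.E. = Δm × 931.5 = 4.872 MeV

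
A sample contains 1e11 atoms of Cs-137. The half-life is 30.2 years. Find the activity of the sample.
A = λN = 2.295e9 decays/year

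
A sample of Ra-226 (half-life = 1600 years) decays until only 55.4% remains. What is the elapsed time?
t = t½ × log₂(N₀/N) = 1363 years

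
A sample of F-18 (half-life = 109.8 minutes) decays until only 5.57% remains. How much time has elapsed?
t = t½ × log₂(N₀/N) = 457.4 minutes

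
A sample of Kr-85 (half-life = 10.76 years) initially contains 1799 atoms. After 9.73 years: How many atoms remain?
N = N₀(1/2)^(t/t½) = 961.2 atoms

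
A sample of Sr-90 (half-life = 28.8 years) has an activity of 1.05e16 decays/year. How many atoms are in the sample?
N = A/λ = 4.363e17 atoms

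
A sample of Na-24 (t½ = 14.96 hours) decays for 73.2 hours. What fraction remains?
N/N₀ = (1/2)^(t/t½) = 0.03365 = 3.37%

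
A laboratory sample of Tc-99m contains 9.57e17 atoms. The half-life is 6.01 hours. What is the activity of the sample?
A = λN = 1.104e17 decays/hour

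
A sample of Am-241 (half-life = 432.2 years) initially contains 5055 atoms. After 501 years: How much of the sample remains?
N = N₀(1/2)^(t/t½) = 2263 atoms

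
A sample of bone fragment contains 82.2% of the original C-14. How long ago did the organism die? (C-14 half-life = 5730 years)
Age = t½ × log₂(1/ratio) = 1620 years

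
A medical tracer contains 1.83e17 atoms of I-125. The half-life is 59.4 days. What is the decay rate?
A = λN = 2.135e15 decays/day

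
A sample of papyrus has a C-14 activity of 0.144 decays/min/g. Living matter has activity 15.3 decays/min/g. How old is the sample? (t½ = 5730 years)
Age = t½ × log₂(A₀/A) = 38570 years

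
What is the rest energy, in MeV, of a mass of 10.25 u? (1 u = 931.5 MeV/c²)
E = mc² = 9548 MeV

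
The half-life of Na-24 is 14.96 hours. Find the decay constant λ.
λ = ln(2)/t½ = 0.04633 hour⁻¹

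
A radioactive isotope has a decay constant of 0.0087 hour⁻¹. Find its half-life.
t½ = ln(2)/λ = 79.67 hours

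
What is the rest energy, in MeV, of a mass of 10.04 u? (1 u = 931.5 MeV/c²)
E = mc² = 9352 MeV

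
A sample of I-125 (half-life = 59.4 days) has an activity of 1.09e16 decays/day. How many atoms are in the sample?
N = A/λ = 9.341e17 atoms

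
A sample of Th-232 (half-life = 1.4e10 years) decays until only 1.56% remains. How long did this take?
t = t½ × log₂(N₀/N) = 8.403e10 years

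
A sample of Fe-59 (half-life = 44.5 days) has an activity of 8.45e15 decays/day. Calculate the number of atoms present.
N = A/λ = 5.425e17 atoms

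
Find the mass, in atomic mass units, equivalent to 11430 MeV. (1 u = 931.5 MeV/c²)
m = E/c² = 12.27 u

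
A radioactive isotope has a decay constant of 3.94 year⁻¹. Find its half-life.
t½ = ln(2)/λ = 0.1759 years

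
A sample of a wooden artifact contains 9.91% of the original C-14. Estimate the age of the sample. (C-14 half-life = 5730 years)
Age = t½ × log₂(1/ratio) = 19110 years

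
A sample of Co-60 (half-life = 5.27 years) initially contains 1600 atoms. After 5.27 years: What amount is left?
N = N₀(1/2)^(t/t½) = 800 atoms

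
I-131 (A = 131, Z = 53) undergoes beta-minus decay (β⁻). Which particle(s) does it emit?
β⁻: electron (e⁻) + antineutrino (ν̄ₑ)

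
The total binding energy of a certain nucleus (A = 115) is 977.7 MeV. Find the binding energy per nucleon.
B.E./A = 977.7/115 = 8.502 MeV/nucleon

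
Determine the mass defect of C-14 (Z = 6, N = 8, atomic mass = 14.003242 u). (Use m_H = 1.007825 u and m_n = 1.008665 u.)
Δm = Z·m_H + N·m_n − M = 0.113 u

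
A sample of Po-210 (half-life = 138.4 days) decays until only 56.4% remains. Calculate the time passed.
t = t½ × log₂(N₀/N) = 114.4 days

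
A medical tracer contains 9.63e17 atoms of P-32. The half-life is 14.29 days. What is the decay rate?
A = λN = 4.671e16 decays/day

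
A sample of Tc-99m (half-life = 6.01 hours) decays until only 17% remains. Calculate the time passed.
t = t½ × log₂(N₀/N) = 15.36 hours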